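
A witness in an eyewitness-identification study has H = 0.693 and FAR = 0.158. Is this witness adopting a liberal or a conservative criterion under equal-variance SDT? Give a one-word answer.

conservative

z(H) = 0.504, z(FA) = -1.003
c = −½·(z(H) + z(FA)) = 0.2495
c > 0 → conservative criterion (biased toward responding “no”).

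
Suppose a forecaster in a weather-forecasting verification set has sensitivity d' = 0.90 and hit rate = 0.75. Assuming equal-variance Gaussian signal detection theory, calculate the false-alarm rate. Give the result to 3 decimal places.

false-alarm rate = 0.411

z(hit rate) = z(0.75) = 0.6745
z(FA) = z(H) − d' = 0.6745 − 0.90 = -0.2255
false-alarm rate = Φ(-0.2255) = 0.4108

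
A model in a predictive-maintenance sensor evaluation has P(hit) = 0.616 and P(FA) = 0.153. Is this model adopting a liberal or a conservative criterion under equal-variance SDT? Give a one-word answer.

conservative

z(H) = 0.295, z(FA) = -1.024
c = −½·(z(H) + z(FA)) = 0.3645
c > 0 → conservative criterion (biased toward responding “no”).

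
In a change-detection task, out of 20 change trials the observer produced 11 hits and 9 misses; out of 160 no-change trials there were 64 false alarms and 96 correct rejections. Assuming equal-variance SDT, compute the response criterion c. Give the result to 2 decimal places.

c = 0.06

H = 11/20 = 0.5500
FA = 64/160 = 0.4000
z(H) = z(0.5500) = 0.126
z(FA) = z(0.4000) = -0.253
c = −½·[z(H) + z(FA)] = −0.5 × (0.126 + (-0.253)) = 0.0635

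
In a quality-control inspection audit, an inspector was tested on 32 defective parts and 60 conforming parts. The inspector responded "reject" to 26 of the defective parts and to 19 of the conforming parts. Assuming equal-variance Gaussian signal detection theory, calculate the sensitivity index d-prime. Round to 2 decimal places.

H = 26/32 = 0.8125
FA = 19/60 = 0.3167
z(0.8125) = 0.8871, z(0.3167) = -0.4769
d' = z(H) − z(FA) = 0.8871 − (-0.4769) = 1.3640

d-prime = 1.36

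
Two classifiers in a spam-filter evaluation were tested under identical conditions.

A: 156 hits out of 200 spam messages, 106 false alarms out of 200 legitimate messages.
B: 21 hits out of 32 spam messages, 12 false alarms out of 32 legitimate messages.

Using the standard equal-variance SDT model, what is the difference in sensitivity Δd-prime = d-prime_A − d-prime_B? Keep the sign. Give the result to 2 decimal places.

A: z(0.7800) = 0.772, z(0.5300) = 0.075, d' = 0.697
B: z(0.6562) = 0.402, z(0.3750) = -0.319, d' = 0.721
Δd' = d'_A − d'_B = 0.697 − 0.721 = -0.024
B has the higher sensitivity.

Δd-prime = -0.02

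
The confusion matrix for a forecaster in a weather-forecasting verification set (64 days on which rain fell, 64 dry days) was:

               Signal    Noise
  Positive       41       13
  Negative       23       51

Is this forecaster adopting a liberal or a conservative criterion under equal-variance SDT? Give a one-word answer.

conservative

z(H) = 0.360, z(FA) = -0.831
c = −½·(z(H) + z(FA)) = 0.2355
c > 0 → conservative criterion (biased toward responding “no”).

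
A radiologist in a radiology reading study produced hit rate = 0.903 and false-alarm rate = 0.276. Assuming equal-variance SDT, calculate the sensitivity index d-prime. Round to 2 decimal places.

z(H) = z(0.903) = 1.299
z(FA) = z(0.276) = -0.595
d' = z(H) − z(FA) = 1.299 − (-0.595) = 1.894

d-prime = 1.89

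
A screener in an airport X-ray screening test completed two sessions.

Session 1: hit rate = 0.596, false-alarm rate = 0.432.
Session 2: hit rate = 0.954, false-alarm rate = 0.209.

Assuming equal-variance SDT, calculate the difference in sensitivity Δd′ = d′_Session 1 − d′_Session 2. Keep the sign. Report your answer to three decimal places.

Session 1: z(0.596) = 0.2430, z(0.432) = -0.1713, d' = 0.4143
Session 2: z(0.954) = 1.6849, z(0.209) = -0.8099, d' = 2.4948
Δd' = d'_Session 1 − d'_Session 2 = 0.4143 − 2.4948 = -2.0805
Session 2 has the higher sensitivity.

Δd′ = -2.081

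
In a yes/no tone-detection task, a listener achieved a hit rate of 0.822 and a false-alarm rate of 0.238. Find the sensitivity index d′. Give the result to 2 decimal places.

Φ⁻¹(0.822) = 0.923, Φ⁻¹(0.238) = -0.713
d' = z(H) − z(FA) = 0.923 − (-0.713) = 1.636

d′ = 1.64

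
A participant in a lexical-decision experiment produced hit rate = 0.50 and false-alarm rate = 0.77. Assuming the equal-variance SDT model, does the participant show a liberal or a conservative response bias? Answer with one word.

liberal

z(H) = 0.000, z(FA) = 0.739
c = −½·(z(H) + z(FA)) = -0.3695
c < 0 → liberal criterion (biased toward responding “yes”).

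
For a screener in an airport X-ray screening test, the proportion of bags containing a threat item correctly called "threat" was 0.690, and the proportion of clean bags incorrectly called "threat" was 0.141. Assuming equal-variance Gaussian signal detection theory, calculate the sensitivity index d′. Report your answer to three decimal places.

d′ = 1.572

Φ⁻¹(H) = 0.4959
Φ⁻¹(FA) = -1.0758
d' = z(H) − z(FA) = 0.4959 − (-1.0758) = 1.5717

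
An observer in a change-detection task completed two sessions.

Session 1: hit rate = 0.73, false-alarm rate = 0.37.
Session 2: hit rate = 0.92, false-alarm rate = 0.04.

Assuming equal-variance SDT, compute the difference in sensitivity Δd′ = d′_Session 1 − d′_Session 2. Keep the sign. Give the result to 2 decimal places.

Session 1: z(0.73) = 0.613, z(0.37) = -0.332, d' = 0.945
Session 2: z(0.92) = 1.405, z(0.04) = -1.751, d' = 3.156
Δd' = d'_Session 1 − d'_Session 2 = 0.945 − 3.156 = -2.211
Session 2 has the higher sensitivity.

Δd′ = -2.21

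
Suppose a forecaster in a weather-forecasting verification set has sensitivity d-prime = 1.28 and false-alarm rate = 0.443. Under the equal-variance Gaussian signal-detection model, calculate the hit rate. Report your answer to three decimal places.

z(false-alarm rate) = z(0.443) = -0.1434
z(H) = z(FA) + d' = -0.1434 + 1.28 = 1.1366
hit rate = Φ(1.1366) = 0.8721

hit rate = 0.872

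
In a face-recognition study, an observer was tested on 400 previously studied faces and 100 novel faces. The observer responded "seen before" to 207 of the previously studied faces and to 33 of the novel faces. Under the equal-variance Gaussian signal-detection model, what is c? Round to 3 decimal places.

c = 0.198

H = 207/400 = 0.5175
FA = 33/100 = 0.3300
z(H) = z(0.5175) = 0.0439
z(FA) = z(0.3300) = -0.4399
c = −½·[z(H) + z(FA)] = −0.5 × (0.0439 + (-0.4399)) = 0.1980
c > 0: the observer has a conservative response bias.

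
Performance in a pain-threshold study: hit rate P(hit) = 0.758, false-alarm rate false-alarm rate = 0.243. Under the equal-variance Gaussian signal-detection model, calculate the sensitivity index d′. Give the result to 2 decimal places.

d′ = 1.40

z(H) = z(0.758) = 0.700
z(FA) = z(0.243) = -0.697
d' = z(H) − z(FA) = 0.700 − (-0.697) = 1.397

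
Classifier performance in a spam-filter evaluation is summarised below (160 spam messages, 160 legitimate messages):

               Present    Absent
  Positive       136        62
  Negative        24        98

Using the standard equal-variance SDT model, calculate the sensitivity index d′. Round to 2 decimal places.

d′ = 1.32

H = 136/160 = 0.8500
FA = 62/160 = 0.3875
z(H) = 1.036
z(FA) = -0.286
d' = z(H) − z(FA) = 1.036 − (-0.286) = 1.322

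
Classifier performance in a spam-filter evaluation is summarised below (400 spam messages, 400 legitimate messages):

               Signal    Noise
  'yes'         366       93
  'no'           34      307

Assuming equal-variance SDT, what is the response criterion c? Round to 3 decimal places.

c = -0.321

H = 366/400 = 0.9150
FA = 93/400 = 0.2325
Φ⁻¹(H) = Φ⁻¹(0.9150) = 1.3722
Φ⁻¹(FA) = Φ⁻¹(0.2325) = -0.7306
c = −½·[z(H) + z(FA)] = −0.5 × (1.3722 + (-0.7306)) = -0.3208
c < 0: the classifier has a liberal response bias.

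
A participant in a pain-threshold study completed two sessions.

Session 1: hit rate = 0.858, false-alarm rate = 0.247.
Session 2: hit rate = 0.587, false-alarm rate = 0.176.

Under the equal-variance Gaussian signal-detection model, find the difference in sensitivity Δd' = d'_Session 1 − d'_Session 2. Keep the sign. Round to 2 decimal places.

Δd' = 0.60

Session 1: z(0.858) = 1.071, z(0.247) = -0.684, d' = 1.755
Session 2: z(0.587) = 0.220, z(0.176) = -0.931, d' = 1.151
Δd' = d'_Session 1 − d'_Session 2 = 1.755 − 1.151 = 0.604
Session 1 has the higher sensitivity.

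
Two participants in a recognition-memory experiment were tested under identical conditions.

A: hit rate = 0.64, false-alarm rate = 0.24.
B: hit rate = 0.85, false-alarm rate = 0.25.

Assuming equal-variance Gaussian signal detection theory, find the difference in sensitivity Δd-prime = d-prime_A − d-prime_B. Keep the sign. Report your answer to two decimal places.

Δd-prime = -0.65

A: z(0.64) = 0.358, z(0.24) = -0.706, d' = 1.064
B: z(0.85) = 1.036, z(0.25) = -0.674, d' = 1.710
Δd' = d'_A − d'_B = 1.064 − 1.710 = -0.646
B has the higher sensitivity.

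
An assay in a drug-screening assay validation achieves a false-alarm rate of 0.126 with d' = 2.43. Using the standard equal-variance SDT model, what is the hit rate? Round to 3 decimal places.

z(false-alarm rate) = z(0.126) = -1.1455
z(H) = z(FA) + d' = -1.1455 + 2.43 = 1.2845
hit rate = Φ(1.2845) = 0.9005

hit rate = 0.901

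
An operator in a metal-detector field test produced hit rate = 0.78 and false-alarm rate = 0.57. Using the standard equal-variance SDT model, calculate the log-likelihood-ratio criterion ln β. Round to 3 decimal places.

ln β = -0.283

Φ⁻¹(0.78) = 0.7722, Φ⁻¹(0.57) = 0.1764
ln β = −½·[z(H)² − z(FA)²] = −0.5 × (0.5963 − 0.0311) = -0.2826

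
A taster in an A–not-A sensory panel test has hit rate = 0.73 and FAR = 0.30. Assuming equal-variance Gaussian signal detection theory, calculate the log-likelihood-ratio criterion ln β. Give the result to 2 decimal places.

z(0.73) = 0.613, z(0.30) = -0.524
ln β = −½·[z(H)² − z(FA)²] = −0.5 × (0.376 − 0.275) = -0.0505

ln β = -0.05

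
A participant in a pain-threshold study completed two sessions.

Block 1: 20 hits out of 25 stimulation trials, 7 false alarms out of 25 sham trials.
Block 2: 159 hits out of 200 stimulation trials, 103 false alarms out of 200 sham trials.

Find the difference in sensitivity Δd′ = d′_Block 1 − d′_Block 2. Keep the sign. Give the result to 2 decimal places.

Block 1: z(0.8000) = 0.842, z(0.2800) = -0.583, d' = 1.425
Block 2: z(0.7950) = 0.824, z(0.5150) = 0.038, d' = 0.786
Δd' = d'_Block 1 − d'_Block 2 = 1.425 − 0.786 = 0.639
Block 1 has the higher sensitivity.

Δd′ = 0.64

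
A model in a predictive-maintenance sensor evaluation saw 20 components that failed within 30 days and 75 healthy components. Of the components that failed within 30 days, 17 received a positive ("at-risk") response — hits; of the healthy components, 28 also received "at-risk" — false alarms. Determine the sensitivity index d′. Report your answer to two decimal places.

H = 17/20 = 0.8500
FA = 28/75 = 0.3733
Φ⁻¹(H) = Φ⁻¹(0.8500) = 1.036
Φ⁻¹(FA) = Φ⁻¹(0.3733) = -0.323
d' = z(H) − z(FA) = 1.036 − (-0.323) = 1.359

d′ = 1.36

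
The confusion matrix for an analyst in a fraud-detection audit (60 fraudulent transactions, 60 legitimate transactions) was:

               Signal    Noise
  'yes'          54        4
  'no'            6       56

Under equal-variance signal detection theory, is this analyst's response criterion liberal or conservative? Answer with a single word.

conservative

z(H) = 1.282, z(FA) = -1.501
c = −½·(z(H) + z(FA)) = 0.1095
c > 0 → conservative criterion (biased toward responding “no”).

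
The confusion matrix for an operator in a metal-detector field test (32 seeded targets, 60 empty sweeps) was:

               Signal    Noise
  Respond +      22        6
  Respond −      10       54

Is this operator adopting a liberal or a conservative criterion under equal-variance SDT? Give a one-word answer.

conservative

z(H) = 0.489, z(FA) = -1.282
c = −½·(z(H) + z(FA)) = 0.3965
c > 0 → conservative criterion (biased toward responding “no”).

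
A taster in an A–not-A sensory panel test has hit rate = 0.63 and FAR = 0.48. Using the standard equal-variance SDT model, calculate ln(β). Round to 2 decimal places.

z(H) = 0.332
z(FA) = -0.050
ln β = −½·[z(H)² − z(FA)²] = −0.5 × (0.110 − 0.003) = -0.0535

ln β = -0.05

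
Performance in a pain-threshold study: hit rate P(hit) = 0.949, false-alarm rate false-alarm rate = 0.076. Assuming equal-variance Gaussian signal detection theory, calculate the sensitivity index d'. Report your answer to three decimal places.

d' = 3.068

z(H) = z(0.949) = 1.6352
z(FA) = z(0.076) = -1.4325
d' = z(H) − z(FA) = 1.6352 − (-1.4325) = 3.0677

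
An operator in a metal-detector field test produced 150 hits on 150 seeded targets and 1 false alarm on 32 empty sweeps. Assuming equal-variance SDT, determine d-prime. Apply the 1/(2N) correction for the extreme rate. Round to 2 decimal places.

The hit rate is 150/150 = 1, so apply the 1/(2N) correction: H → 1 − 1/(2·150) = 0.99667.
z(H) = z(0.99667) = 2.713
z(FA) = z(0.03125) = -1.863
d' = 2.713 − (-1.863) = 4.576

d-prime = 4.58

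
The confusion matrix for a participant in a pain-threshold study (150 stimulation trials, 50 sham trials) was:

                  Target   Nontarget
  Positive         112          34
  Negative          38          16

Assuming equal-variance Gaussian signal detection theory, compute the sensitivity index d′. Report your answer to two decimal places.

d′ = 0.20

H = 112/150 = 0.7467
FA = 34/50 = 0.6800
z(0.7467) = 0.6641, z(0.6800) = 0.4677
d' = z(H) − z(FA) = 0.6641 − 0.4677 = 0.1964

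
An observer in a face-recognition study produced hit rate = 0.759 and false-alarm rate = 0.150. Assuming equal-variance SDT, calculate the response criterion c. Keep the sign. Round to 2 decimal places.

c = 0.17

Φ⁻¹(H) = Φ⁻¹(0.759) = 0.703
Φ⁻¹(FA) = Φ⁻¹(0.150) = -1.036
c = −½·[z(H) + z(FA)] = −0.5 × (0.703 + (-1.036)) = 0.1665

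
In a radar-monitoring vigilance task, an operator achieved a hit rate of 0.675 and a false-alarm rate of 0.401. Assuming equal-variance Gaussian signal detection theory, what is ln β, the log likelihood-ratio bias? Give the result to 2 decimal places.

ln β = -0.07

z(H) = z(0.675) = 0.454
z(FA) = z(0.401) = -0.251
ln β = −½·[z(H)² − z(FA)²] = −0.5 × (0.206 − 0.063) = -0.0715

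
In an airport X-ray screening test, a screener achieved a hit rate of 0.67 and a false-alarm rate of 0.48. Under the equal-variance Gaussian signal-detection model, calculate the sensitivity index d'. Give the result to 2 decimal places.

d' = 0.49

z(0.67) = 0.4399, z(0.48) = -0.0502
d' = z(H) − z(FA) = 0.4399 − (-0.0502) = 0.4901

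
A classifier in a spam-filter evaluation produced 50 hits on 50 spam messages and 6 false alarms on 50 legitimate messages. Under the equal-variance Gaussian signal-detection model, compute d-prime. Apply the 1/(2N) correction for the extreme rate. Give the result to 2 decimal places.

The hit rate is 50/50 = 1, so apply the 1/(2N) correction: H → 1 − 1/(2·50) = 0.99000.
z(H) = z(0.99000) = 2.326
z(FA) = z(0.12000) = -1.175
d' = 2.326 − (-1.175) = 3.501

d-prime = 3.50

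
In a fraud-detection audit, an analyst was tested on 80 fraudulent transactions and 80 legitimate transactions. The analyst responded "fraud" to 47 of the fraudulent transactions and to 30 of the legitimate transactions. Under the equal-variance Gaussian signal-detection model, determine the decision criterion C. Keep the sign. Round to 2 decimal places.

C = 0.05

H = 47/80 = 0.5875
FA = 30/80 = 0.3750
z(H) = 0.221
z(FA) = -0.319
c = −½·[z(H) + z(FA)] = −0.5 × (0.221 + (-0.319)) = 0.049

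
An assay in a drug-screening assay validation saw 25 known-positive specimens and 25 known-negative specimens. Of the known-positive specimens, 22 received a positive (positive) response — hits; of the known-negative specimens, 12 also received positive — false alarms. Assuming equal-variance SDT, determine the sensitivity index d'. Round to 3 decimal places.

d' = 1.225

H = 22/25 = 0.8800
FA = 12/25 = 0.4800
Φ⁻¹(0.8800) = 1.1750, Φ⁻¹(0.4800) = -0.0502
d' = z(H) − z(FA) = 1.1750 − (-0.0502) = 1.2252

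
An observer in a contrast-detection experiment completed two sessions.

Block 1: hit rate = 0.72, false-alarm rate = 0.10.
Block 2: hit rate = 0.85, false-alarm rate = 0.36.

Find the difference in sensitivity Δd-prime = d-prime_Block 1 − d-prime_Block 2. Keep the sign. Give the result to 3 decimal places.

Δd-prime = 0.470

Block 1: z(0.72) = 0.5828, z(0.10) = -1.2816, d' = 1.8644
Block 2: z(0.85) = 1.0364, z(0.36) = -0.3585, d' = 1.3949
Δd' = d'_Block 1 − d'_Block 2 = 1.8644 − 1.3949 = 0.4695
Block 1 has the higher sensitivity.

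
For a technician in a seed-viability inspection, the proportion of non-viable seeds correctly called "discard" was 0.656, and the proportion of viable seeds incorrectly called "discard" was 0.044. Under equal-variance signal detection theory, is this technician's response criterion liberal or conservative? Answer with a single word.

z(H) = 0.402, z(FA) = -1.706
c = −½·(z(H) + z(FA)) = 0.652
c > 0 → conservative criterion (biased toward responding “no”).

conservative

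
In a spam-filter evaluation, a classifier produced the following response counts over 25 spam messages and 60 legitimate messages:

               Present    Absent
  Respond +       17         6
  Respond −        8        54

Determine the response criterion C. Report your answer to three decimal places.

H = 17/25 = 0.6800
FA = 6/60 = 0.1000
z(H) = 0.4677
z(FA) = -1.2816
c = −½·[z(H) + z(FA)] = −0.5 × (0.4677 + (-1.2816)) = 0.40695
c > 0: the classifier has a conservative response bias.

C = 0.407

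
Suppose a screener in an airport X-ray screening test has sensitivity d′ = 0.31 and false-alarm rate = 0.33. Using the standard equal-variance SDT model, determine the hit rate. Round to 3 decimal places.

z(false-alarm rate) = z(0.33) = -0.4399
z(H) = z(FA) + d' = -0.4399 + 0.31 = -0.1299
hit rate = Φ(-0.1299) = 0.4483

hit rate = 0.448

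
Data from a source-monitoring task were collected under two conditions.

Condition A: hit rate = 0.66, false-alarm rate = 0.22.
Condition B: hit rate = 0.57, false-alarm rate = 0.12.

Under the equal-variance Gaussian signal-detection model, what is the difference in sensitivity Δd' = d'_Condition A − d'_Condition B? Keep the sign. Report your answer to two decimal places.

Δd' = -0.17

Condition A: z(0.66) = 0.412, z(0.22) = -0.772, d' = 1.184
Condition B: z(0.57) = 0.176, z(0.12) = -1.175, d' = 1.351
Δd' = d'_Condition A − d'_Condition B = 1.184 − 1.351 = -0.167
Condition B has the higher sensitivity.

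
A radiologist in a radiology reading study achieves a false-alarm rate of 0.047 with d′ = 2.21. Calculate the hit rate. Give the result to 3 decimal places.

hit rate = 0.704

z(false-alarm rate) = z(0.047) = -1.6747
z(H) = z(FA) + d' = -1.6747 + 2.21 = 0.5353
hit rate = Φ(0.5353) = 0.7038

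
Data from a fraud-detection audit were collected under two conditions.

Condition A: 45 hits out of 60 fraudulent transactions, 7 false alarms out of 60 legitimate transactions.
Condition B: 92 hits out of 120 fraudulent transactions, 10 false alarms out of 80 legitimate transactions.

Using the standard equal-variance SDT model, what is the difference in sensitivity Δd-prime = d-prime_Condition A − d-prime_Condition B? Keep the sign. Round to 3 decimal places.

Δd-prime = -0.012

Condition A: z(0.7500) = 0.6745, z(0.1167) = -1.1916, d' = 1.8661
Condition B: z(0.7667) = 0.7280, z(0.1250) = -1.1503, d' = 1.8783
Δd' = d'_Condition A − d'_Condition B = 1.8661 − 1.8783 = -0.0122
Condition B has the higher sensitivity.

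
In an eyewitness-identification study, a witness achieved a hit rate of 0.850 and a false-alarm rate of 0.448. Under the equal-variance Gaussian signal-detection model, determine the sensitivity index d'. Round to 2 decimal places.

d' = 1.17

z(H) = 1.0364
z(FA) = -0.1307
d' = z(H) − z(FA) = 1.0364 − (-0.1307) = 1.1671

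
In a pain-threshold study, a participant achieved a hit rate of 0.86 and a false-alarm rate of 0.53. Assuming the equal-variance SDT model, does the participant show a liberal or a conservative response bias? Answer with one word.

liberal

z(H) = 1.080, z(FA) = 0.075
c = −½·(z(H) + z(FA)) = -0.5775
c < 0 → liberal criterion (biased toward responding “yes”).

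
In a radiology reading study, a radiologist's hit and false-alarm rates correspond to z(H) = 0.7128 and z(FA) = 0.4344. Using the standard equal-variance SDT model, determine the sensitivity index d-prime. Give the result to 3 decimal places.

d' = z(H) − z(FA) = 0.7128 − 0.4344 = 0.2784

d-prime = 0.278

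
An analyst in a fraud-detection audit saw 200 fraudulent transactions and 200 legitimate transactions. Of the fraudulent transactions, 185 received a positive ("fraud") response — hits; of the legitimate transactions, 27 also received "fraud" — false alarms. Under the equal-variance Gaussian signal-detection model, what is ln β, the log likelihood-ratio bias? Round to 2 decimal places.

ln β = -0.43

H = 185/200 = 0.9250
FA = 27/200 = 0.1350
z(H) = 1.440
z(FA) = -1.103
ln β = −½·[z(H)² − z(FA)²] = −0.5 × (2.074 − 1.217) = -0.4285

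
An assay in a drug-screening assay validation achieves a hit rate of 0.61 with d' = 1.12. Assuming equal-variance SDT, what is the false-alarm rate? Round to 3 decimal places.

z(hit rate) = z(0.61) = 0.2793
z(FA) = z(H) − d' = 0.2793 − 1.12 = -0.8407
false-alarm rate = Φ(-0.8407) = 0.2003

false-alarm rate = 0.200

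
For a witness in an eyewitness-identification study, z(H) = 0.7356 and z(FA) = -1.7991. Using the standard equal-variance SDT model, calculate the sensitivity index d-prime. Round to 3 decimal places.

d' = z(H) − z(FA) = 0.7356 − (-1.7991) = 2.5347

d-prime = 2.535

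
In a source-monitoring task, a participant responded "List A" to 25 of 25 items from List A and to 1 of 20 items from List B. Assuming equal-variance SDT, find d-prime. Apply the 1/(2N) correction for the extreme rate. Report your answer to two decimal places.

The hit rate is 25/25 = 1, so apply the 1/(2N) correction: H → 1 − 1/(2·25) = 0.98000.
z(H) = z(0.98000) = 2.054
z(FA) = z(0.05000) = -1.645
d' = 2.054 − (-1.645) = 3.699

d-prime = 3.70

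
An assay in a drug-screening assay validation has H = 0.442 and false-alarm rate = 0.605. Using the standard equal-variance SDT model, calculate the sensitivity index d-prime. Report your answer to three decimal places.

z(H) = -0.1459
z(FA) = 0.2663
d' = z(H) − z(FA) = -0.1459 − 0.2663 = -0.4122

d-prime = -0.412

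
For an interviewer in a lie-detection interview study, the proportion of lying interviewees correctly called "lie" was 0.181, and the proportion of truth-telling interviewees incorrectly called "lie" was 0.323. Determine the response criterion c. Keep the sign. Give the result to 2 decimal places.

c = 0.69

Φ⁻¹(H) = -0.9116
Φ⁻¹(FA) = -0.4593
c = −½·[z(H) + z(FA)] = −0.5 × (-0.9116 + (-0.4593)) = 0.68545
c > 0: the interviewer has a conservative response bias.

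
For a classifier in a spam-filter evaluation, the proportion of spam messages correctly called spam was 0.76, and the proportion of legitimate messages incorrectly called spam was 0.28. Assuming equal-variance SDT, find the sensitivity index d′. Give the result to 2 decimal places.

d′ = 1.29

z(H) = z(0.76) = 0.7063
z(FA) = z(0.28) = -0.5828
d' = z(H) − z(FA) = 0.7063 − (-0.5828) = 1.2891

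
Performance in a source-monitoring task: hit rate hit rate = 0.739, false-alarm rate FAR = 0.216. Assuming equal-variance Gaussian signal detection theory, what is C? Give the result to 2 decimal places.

z(H) = z(0.739) = 0.6403
z(FA) = z(0.216) = -0.7858
c = −½·[z(H) + z(FA)] = −0.5 × (0.6403 + (-0.7858)) = 0.07275

C = 0.07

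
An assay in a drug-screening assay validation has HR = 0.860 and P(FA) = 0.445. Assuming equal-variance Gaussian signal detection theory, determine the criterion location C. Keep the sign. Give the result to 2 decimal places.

z(0.860) = 1.080, z(0.445) = -0.138
c = −½·[z(H) + z(FA)] = −0.5 × (1.080 + (-0.138)) = -0.471

C = -0.47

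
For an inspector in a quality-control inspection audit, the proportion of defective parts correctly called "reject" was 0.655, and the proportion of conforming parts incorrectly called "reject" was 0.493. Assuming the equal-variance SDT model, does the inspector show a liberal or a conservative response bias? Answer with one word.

z(H) = 0.399, z(FA) = -0.018
c = −½·(z(H) + z(FA)) = -0.1905
c < 0 → liberal criterion (biased toward responding “yes”).

liberal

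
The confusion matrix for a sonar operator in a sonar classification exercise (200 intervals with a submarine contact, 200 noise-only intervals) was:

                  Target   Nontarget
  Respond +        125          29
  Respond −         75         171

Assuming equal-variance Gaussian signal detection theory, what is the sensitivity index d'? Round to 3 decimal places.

d' = 1.377

H = 125/200 = 0.6250
FA = 29/200 = 0.1450
z(H) = z(0.6250) = 0.3186
z(FA) = z(0.1450) = -1.0581
d' = z(H) − z(FA) = 0.3186 − (-1.0581) = 1.3767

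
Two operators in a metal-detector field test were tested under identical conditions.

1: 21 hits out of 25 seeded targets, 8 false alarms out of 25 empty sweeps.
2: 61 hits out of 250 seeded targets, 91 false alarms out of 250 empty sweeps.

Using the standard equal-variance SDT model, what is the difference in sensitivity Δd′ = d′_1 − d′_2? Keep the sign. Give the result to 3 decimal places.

1: z(0.8400) = 0.9945, z(0.3200) = -0.4677, d' = 1.4622
2: z(0.2440) = -0.6935, z(0.3640) = -0.3478, d' = -0.3457
Δd' = d'_1 − d'_2 = 1.4622 − (-0.3457) = 1.8079
1 has the higher sensitivity.

Δd′ = 1.808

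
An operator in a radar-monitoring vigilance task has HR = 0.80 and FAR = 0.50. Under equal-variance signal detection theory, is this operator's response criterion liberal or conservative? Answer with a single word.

liberal

z(H) = 0.842, z(FA) = 0.000
c = −½·(z(H) + z(FA)) = -0.421
c < 0 → liberal criterion (biased toward responding “yes”).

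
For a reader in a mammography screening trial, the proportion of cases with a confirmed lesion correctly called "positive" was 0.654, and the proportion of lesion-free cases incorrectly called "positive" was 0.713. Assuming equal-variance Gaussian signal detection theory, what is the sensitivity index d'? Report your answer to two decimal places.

d' = -0.17

z(0.654) = 0.396, z(0.713) = 0.562
d' = z(H) − z(FA) = 0.396 − 0.562 = -0.166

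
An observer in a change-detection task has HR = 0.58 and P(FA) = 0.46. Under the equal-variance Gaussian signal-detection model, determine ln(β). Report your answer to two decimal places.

Φ⁻¹(H) = 0.202
Φ⁻¹(FA) = -0.100
ln β = −½·[z(H)² − z(FA)²] = −0.5 × (0.041 − 0.010) = -0.0155

ln β = -0.02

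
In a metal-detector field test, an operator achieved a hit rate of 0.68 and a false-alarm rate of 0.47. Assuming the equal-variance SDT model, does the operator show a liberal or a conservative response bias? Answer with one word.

liberal

z(H) = 0.468, z(FA) = -0.075
c = −½·(z(H) + z(FA)) = -0.1965
c < 0 → liberal criterion (biased toward responding “yes”).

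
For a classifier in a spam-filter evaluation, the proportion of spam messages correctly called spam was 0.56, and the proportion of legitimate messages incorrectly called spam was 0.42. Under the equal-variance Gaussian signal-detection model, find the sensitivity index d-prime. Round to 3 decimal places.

d-prime = 0.353

z(H) = 0.1510
z(FA) = -0.2019
d' = z(H) − z(FA) = 0.1510 − (-0.2019) = 0.3529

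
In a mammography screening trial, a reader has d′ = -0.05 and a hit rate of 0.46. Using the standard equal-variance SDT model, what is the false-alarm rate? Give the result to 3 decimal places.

z(hit rate) = z(0.46) = -0.1004
z(FA) = z(H) − d' = -0.1004 − (-0.05) = -0.0504
false-alarm rate = Φ(-0.0504) = 0.4799

false-alarm rate = 0.480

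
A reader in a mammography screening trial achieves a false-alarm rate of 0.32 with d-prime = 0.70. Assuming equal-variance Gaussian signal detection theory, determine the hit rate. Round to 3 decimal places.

z(false-alarm rate) = z(0.32) = -0.4677
z(H) = z(FA) + d' = -0.4677 + 0.70 = 0.2323
hit rate = Φ(0.2323) = 0.5918

hit rate = 0.592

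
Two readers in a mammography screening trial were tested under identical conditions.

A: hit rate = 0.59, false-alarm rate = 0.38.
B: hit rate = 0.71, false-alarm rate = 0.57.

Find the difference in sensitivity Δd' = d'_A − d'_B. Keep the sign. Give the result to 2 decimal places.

A: z(0.59) = 0.228, z(0.38) = -0.305, d' = 0.533
B: z(0.71) = 0.553, z(0.57) = 0.176, d' = 0.377
Δd' = d'_A − d'_B = 0.533 − 0.377 = 0.156
A has the higher sensitivity.

Δd' = 0.16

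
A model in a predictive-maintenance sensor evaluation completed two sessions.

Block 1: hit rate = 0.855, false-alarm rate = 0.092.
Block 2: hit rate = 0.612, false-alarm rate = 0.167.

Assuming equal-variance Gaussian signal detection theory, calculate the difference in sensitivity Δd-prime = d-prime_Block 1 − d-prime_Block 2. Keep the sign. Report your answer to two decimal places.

Δd-prime = 1.14

Block 1: z(0.855) = 1.058, z(0.092) = -1.329, d' = 2.387
Block 2: z(0.612) = 0.285, z(0.167) = -0.966, d' = 1.251
Δd' = d'_Block 1 − d'_Block 2 = 2.387 − 1.251 = 1.136
Block 1 has the higher sensitivity.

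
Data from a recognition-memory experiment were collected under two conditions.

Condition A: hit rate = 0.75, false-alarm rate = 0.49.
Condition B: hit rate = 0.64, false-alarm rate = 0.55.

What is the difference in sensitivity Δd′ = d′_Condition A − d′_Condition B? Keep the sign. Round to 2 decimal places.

Condition A: z(0.75) = 0.674, z(0.49) = -0.025, d' = 0.699
Condition B: z(0.64) = 0.358, z(0.55) = 0.126, d' = 0.232
Δd' = d'_Condition A − d'_Condition B = 0.699 − 0.232 = 0.467
Condition A has the higher sensitivity.

Δd′ = 0.47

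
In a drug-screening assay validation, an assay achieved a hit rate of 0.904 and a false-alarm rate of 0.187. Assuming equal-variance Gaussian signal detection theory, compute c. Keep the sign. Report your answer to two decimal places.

c = -0.21

z(H) = 1.305
z(FA) = -0.889
c = −½·[z(H) + z(FA)] = −0.5 × (1.305 + (-0.889)) = -0.208
c < 0: the assay has a liberal response bias.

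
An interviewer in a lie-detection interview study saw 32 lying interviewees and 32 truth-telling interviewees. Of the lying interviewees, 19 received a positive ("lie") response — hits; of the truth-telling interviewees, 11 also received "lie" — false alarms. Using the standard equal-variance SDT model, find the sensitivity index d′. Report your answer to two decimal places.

H = 19/32 = 0.5938
FA = 11/32 = 0.3438
z(H) = 0.2373
z(FA) = -0.4021
d' = z(H) − z(FA) = 0.2373 − (-0.4021) = 0.6394

d′ = 0.64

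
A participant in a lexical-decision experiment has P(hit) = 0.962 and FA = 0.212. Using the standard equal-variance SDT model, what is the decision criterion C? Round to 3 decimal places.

C = -0.487

Φ⁻¹(H) = 1.7744
Φ⁻¹(FA) = -0.7995
c = −½·[z(H) + z(FA)] = −0.5 × (1.7744 + (-0.7995)) = -0.48745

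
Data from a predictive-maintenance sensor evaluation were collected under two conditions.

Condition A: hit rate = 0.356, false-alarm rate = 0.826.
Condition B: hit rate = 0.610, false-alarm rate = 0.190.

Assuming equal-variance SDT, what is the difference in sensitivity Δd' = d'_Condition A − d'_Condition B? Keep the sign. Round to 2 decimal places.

Condition A: z(0.356) = -0.369, z(0.826) = 0.938, d' = -1.307
Condition B: z(0.610) = 0.279, z(0.190) = -0.878, d' = 1.157
Δd' = d'_Condition A − d'_Condition B = -1.307 − 1.157 = -2.464
Condition B has the higher sensitivity.

Δd' = -2.46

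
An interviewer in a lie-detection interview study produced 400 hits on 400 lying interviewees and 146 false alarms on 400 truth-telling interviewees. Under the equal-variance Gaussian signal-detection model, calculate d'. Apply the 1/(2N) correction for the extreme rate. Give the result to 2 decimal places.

d' = 3.37

The hit rate is 400/400 = 1, so apply the 1/(2N) correction: H → 1 − 1/(2·400) = 0.99875.
z(H) = z(0.99875) = 3.023
z(FA) = z(0.36500) = -0.345
d' = 3.023 − (-0.345) = 3.368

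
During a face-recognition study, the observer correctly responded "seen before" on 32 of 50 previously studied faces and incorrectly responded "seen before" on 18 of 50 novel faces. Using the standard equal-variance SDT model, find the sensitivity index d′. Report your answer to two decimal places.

d′ = 0.72

H = 32/50 = 0.6400
FA = 18/50 = 0.3600
z(H) = z(0.6400) = 0.358
z(FA) = z(0.3600) = -0.358
d' = z(H) − z(FA) = 0.358 − (-0.358) = 0.716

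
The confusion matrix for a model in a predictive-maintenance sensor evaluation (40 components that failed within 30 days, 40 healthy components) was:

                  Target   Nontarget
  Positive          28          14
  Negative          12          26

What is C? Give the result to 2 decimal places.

C = -0.07

H = 28/40 = 0.7000
FA = 14/40 = 0.3500
Φ⁻¹(0.7000) = 0.524, Φ⁻¹(0.3500) = -0.385
c = −½·[z(H) + z(FA)] = −0.5 × (0.524 + (-0.385)) = -0.0695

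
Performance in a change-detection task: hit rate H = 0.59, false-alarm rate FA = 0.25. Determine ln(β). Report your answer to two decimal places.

ln β = 0.20

Φ⁻¹(H) = Φ⁻¹(0.59) = 0.228
Φ⁻¹(FA) = Φ⁻¹(0.25) = -0.674
ln β = −½·[z(H)² − z(FA)²] = −0.5 × (0.052 − 0.454) = 0.201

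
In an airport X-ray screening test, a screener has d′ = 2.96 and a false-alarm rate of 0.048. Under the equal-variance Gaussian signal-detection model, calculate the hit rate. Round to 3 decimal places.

hit rate = 0.902

z(false-alarm rate) = z(0.048) = -1.6646
z(H) = z(FA) + d' = -1.6646 + 2.96 = 1.2954
hit rate = Φ(1.2954) = 0.9024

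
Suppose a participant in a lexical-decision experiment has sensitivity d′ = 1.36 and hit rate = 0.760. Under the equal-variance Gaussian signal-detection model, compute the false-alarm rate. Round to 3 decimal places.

z(hit rate) = z(0.760) = 0.7063
z(FA) = z(H) − d' = 0.7063 − 1.36 = -0.6537
false-alarm rate = Φ(-0.6537) = 0.2567

false-alarm rate = 0.257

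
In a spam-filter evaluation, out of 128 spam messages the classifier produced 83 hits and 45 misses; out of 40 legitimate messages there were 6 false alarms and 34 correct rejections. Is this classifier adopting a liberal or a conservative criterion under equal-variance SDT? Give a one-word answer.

z(H) = 0.381, z(FA) = -1.036
c = −½·(z(H) + z(FA)) = 0.3275
c > 0 → conservative criterion (biased toward responding “no”).

conservative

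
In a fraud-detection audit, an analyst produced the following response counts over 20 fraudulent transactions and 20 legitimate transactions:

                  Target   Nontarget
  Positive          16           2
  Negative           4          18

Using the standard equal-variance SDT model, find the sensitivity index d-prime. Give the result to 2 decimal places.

d-prime = 2.12

H = 16/20 = 0.8000
FA = 2/20 = 0.1000
Φ⁻¹(H) = Φ⁻¹(0.8000) = 0.8416
Φ⁻¹(FA) = Φ⁻¹(0.1000) = -1.2816
d' = z(H) − z(FA) = 0.8416 − (-1.2816) = 2.1232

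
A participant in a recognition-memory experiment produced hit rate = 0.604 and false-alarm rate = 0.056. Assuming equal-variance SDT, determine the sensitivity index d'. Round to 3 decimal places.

Φ⁻¹(H) = Φ⁻¹(0.604) = 0.2637
Φ⁻¹(FA) = Φ⁻¹(0.056) = -1.5893
d' = z(H) − z(FA) = 0.2637 − (-1.5893) = 1.8530

d' = 1.853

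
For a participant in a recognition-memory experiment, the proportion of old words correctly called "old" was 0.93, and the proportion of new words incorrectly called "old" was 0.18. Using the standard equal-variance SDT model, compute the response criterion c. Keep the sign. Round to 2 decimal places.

z(0.93) = 1.4758, z(0.18) = -0.9154
c = −½·[z(H) + z(FA)] = −0.5 × (1.4758 + (-0.9154)) = -0.2802

c = -0.28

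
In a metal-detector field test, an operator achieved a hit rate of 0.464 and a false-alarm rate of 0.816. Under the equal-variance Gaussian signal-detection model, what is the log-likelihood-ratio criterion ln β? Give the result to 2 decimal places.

Φ⁻¹(0.464) = -0.090, Φ⁻¹(0.816) = 0.900
ln β = −½·[z(H)² − z(FA)²] = −0.5 × (0.008 − 0.810) = 0.401

ln β = 0.40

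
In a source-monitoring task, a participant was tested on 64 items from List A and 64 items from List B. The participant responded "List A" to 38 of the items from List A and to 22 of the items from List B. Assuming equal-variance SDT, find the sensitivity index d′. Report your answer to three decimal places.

H = 38/64 = 0.5938
FA = 22/64 = 0.3438
z(H) = 0.2373
z(FA) = -0.4021
d' = z(H) − z(FA) = 0.2373 − (-0.4021) = 0.6394

d′ = 0.639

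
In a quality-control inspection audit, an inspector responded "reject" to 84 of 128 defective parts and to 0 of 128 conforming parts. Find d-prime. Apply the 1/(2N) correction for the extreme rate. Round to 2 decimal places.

The false-alarm rate is 0/128 = 0, so apply the 1/(2N) correction: FA → 1/(2·128) = 0.00391.
z(H) = z(0.65625) = 0.402
z(FA) = z(0.00391) = -2.660
d' = 0.402 − (-2.660) = 3.062

d-prime = 3.06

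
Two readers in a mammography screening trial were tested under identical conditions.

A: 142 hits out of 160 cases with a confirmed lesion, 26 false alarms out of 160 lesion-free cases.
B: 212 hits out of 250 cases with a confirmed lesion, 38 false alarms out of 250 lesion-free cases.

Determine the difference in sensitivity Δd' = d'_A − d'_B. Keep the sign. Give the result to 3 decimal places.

Δd' = 0.142

A: z(0.8875) = 1.2133, z(0.1625) = -0.9842, d' = 2.1975
B: z(0.8480) = 1.0279, z(0.1520) = -1.0279, d' = 2.0558
Δd' = d'_A − d'_B = 2.1975 − 2.0558 = 0.1417
A has the higher sensitivity.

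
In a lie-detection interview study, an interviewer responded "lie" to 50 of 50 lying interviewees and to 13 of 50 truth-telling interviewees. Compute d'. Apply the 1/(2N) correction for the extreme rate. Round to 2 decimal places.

d' = 2.97

The hit rate is 50/50 = 1, so apply the 1/(2N) correction: H → 1 − 1/(2·50) = 0.99000.
z(H) = z(0.99000) = 2.326
z(FA) = z(0.26000) = -0.643
d' = 2.326 − (-0.643) = 2.969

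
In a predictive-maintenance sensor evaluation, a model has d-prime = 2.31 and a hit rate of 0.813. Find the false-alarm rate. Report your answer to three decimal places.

z(hit rate) = z(0.813) = 0.8890
z(FA) = z(H) − d' = 0.8890 − 2.31 = -1.4210
false-alarm rate = Φ(-1.4210) = 0.0777

false-alarm rate = 0.078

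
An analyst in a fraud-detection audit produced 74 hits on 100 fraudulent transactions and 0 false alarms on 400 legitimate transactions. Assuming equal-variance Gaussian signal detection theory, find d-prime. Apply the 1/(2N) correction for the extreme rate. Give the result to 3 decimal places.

d-prime = 3.667

The false-alarm rate is 0/400 = 0, so apply the 1/(2N) correction: FA → 1/(2·400) = 0.00125.
z(H) = z(0.74000) = 0.6433
z(FA) = z(0.00125) = -3.0233
d' = 0.6433 − (-3.0233) = 3.6666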